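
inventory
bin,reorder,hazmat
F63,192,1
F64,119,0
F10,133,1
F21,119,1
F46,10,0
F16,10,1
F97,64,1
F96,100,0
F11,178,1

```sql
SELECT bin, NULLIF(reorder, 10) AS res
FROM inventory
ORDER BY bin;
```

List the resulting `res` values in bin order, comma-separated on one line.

bin=F10: reorder=133 vs 10: differ → 133
bin=F11: reorder=178 vs 10: differ → 178
bin=F16: reorder=10 vs 10: equal → NULL
bin=F21: reorder=119 vs 10: differ → 119
bin=F46: reorder=10 vs 10: equal → NULL
bin=F63: reorder=192 vs 10: differ → 192
bin=F64: reorder=119 vs 10: differ → 119
bin=F96: reorder=100 vs 10: differ → 100
bin=F97: reorder=64 vs 10: differ → 64

133, 178, NULL, 119, NULL, 192, 119, 100, 64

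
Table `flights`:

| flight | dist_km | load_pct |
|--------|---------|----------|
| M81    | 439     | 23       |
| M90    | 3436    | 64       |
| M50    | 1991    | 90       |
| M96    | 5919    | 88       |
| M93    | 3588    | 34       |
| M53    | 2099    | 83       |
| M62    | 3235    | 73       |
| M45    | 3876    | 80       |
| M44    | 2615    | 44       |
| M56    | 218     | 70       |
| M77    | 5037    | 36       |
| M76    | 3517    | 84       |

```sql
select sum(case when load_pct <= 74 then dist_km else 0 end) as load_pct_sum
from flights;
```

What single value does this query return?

flight=M81: ✓ → 439
flight=M90: ✓ → 3436
flight=M50: ✗
flight=M96: ✗
flight=M93: ✓ → 3588
flight=M53: ✗
flight=M62: ✓ → 3235
flight=M45: ✗
flight=M44: ✓ → 2615
flight=M56: ✓ → 218
flight=M77: ✓ → 5037
flight=M76: ✗
load_pct_sum = 439 + 3436 + 3588 + 3235 + 2615 + 218 + 5037 = 18568

18568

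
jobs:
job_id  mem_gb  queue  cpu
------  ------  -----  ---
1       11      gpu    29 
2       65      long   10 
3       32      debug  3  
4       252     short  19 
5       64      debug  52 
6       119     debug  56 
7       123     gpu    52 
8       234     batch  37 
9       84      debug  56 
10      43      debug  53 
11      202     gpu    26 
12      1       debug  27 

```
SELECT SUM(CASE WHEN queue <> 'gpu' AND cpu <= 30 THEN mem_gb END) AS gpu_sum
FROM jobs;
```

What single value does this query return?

job_id=1: ✗
job_id=2: ✓ → 65
job_id=3: ✓ → 32
job_id=4: ✓ → 252
job_id=5: ✗
job_id=6: ✗
job_id=7: ✗
job_id=8: ✗
job_id=9: ✗
job_id=10: ✗
job_id=11: ✗
job_id=12: ✓ → 1
gpu_sum = 65 + 32 + 252 + 1 = 350

350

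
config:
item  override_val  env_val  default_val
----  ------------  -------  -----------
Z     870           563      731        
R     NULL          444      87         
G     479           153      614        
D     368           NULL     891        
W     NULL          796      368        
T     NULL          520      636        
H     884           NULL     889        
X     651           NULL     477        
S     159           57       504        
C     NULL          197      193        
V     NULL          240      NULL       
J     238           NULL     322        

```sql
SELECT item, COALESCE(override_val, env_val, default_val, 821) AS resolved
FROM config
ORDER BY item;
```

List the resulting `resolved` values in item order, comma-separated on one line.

item=C: override_val=NULL, env_val=197 → 197
item=D: override_val=368 → 368
item=G: override_val=479 → 479
item=H: override_val=884 → 884
item=J: override_val=238 → 238
item=R: override_val=NULL, env_val=444 → 444
item=S: override_val=159 → 159
item=T: override_val=NULL, env_val=520 → 520
item=V: override_val=NULL, env_val=240 → 240
item=W: override_val=NULL, env_val=796 → 796
item=X: override_val=651 → 651
item=Z: override_val=870 → 870

197, 368, 479, 884, 238, 444, 159, 520, 240, 796, 651, 870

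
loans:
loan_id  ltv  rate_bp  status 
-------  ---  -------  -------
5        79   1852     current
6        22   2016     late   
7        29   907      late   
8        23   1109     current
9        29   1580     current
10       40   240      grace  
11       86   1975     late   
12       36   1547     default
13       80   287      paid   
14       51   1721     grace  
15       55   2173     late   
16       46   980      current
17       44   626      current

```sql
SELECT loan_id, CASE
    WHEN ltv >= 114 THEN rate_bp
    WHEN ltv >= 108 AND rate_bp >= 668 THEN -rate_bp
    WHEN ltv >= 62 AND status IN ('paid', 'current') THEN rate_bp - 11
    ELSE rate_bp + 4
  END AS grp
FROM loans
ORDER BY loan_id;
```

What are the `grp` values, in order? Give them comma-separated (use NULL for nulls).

1841, 2020, 911, 1113, 1584, 244, 1979, 1551, 276, 1725, 2177, 984, 630

loan_id=5: ltv >= 62 AND status IN ('paid', 'current') → 1841
loan_id=6: ELSE → 2020
loan_id=7: ELSE → 911
loan_id=8: ELSE → 1113
loan_id=9: ELSE → 1584
loan_id=10: ELSE → 244
loan_id=11: ELSE → 1979
loan_id=12: ELSE → 1551
loan_id=13: ltv >= 62 AND status IN ('paid', 'current') → 276
loan_id=14: ELSE → 1725
loan_id=15: ELSE → 2177
loan_id=16: ELSE → 984
loan_id=17: ELSE → 630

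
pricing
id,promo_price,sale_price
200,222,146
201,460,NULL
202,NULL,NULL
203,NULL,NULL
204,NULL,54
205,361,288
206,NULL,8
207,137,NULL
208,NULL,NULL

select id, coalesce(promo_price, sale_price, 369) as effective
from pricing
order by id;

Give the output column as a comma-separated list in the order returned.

222, 460, 369, 369, 54, 361, 8, 137, 369

id=200: promo_price=222 → 222
id=201: promo_price=460 → 460
id=202: promo_price=NULL, sale_price=NULL, → literal 369 → 369
id=203: promo_price=NULL, sale_price=NULL, → literal 369 → 369
id=204: promo_price=NULL, sale_price=54 → 54
id=205: promo_price=361 → 361
id=206: promo_price=NULL, sale_price=8 → 8
id=207: promo_price=137 → 137
id=208: promo_price=NULL, sale_price=NULL, → literal 369 → 369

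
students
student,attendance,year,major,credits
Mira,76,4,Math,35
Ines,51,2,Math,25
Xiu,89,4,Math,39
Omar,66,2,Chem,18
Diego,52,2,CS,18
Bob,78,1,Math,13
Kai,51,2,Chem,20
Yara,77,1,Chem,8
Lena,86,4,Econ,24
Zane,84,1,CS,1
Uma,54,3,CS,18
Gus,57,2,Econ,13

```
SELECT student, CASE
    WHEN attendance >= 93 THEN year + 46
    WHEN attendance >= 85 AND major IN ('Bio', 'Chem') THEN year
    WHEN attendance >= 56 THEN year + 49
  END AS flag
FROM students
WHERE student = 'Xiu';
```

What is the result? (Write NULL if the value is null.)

student = Xiu: attendance=89, year=4, major=Math, credits=39.
attendance >= 93 → false
attendance >= 85 AND major IN ('Bio', 'Chem') → false
attendance >= 56 → true → 53

53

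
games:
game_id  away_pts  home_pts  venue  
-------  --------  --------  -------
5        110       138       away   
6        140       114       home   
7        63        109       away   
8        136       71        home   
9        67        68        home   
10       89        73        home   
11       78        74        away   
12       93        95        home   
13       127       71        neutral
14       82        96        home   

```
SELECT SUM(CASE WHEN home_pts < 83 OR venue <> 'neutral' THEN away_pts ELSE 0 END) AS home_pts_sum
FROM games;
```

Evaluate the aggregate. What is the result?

985

game_id=5: ✓ → 110
game_id=6: ✓ → 140
game_id=7: ✓ → 63
game_id=8: ✓ → 136
game_id=9: ✓ → 67
game_id=10: ✓ → 89
game_id=11: ✓ → 78
game_id=12: ✓ → 93
game_id=13: ✓ → 127
game_id=14: ✓ → 82
home_pts_sum = 110 + 140 + 63 + 136 + 67 + 89 + 78 + 93 + 127 + 82 = 985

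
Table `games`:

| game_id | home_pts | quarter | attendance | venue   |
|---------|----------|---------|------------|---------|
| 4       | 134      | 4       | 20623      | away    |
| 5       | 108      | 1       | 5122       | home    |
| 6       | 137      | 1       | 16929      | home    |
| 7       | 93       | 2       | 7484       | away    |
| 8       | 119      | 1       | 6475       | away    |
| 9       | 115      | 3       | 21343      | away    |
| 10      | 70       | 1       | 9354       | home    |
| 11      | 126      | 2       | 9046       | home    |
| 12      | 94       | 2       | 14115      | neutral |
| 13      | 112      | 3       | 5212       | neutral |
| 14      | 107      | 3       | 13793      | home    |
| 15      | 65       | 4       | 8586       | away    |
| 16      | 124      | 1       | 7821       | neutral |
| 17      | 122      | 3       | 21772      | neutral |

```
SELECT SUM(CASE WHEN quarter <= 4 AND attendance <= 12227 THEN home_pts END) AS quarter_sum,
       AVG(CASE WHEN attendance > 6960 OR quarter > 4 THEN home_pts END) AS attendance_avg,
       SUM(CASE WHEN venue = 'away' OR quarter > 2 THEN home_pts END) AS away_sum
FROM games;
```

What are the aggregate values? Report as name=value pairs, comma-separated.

quarter_sum=817, attendance_avg=107.9090909091, away_sum=867

[quarter_sum: quarter <= 4 AND attendance <= 12227]
game_id=4: ✗
game_id=5: ✓ → 108
game_id=6: ✗
game_id=7: ✓ → 93
game_id=8: ✓ → 119
game_id=9: ✗
game_id=10: ✓ → 70
game_id=11: ✓ → 126
game_id=12: ✗
game_id=13: ✓ → 112
game_id=14: ✗
game_id=15: ✓ → 65
game_id=16: ✓ → 124
game_id=17: ✗
quarter_sum = 108 + 93 + 119 + 70 + 126 + 112 + 65 + 124 = 817
—
[attendance_avg: attendance > 6960 OR quarter > 4]
game_id=4: ✓ → 134
game_id=5: ✗
game_id=6: ✓ → 137
game_id=7: ✓ → 93
game_id=8: ✗
game_id=9: ✓ → 115
game_id=10: ✓ → 70
game_id=11: ✓ → 126
game_id=12: ✓ → 94
game_id=13: ✗
game_id=14: ✓ → 107
game_id=15: ✓ → 65
game_id=16: ✓ → 124
game_id=17: ✓ → 122
attendance_avg = (134 + 137 + 93 + 115 + 70 + 126 + 94 + 107 + 65 + 124 + 122) / 11 = 107.9090909091
—
[away_sum: venue = 'away' OR quarter > 2]
game_id=4: ✓ → 134
game_id=5: ✗
game_id=6: ✗
game_id=7: ✓ → 93
game_id=8: ✓ → 119
game_id=9: ✓ → 115
game_id=10: ✗
game_id=11: ✗
game_id=12: ✗
game_id=13: ✓ → 112
game_id=14: ✓ → 107
game_id=15: ✓ → 65
game_id=16: ✗
game_id=17: ✓ → 122
away_sum = 134 + 93 + 119 + 115 + 112 + 107 + 65 + 122 = 867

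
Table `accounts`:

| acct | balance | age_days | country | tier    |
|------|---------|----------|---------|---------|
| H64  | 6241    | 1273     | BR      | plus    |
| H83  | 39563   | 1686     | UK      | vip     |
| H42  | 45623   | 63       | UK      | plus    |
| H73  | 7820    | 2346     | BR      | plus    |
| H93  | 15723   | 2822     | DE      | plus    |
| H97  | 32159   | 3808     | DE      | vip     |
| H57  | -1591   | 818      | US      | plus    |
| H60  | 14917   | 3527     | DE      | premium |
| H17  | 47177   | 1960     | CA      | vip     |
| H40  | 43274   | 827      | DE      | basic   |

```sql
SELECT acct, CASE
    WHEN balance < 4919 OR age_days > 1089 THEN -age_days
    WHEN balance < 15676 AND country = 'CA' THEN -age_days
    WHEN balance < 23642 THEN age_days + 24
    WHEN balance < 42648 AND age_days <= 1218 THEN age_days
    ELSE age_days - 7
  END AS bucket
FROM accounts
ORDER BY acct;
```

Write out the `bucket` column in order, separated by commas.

-1960, 820, 56, -818, -3527, -1273, -2346, -1686, -2822, -3808

acct=H17: balance < 4919 OR age_days > 1089 → -1960
acct=H40: ELSE → 820
acct=H42: ELSE → 56
acct=H57: balance < 4919 OR age_days > 1089 → -818
acct=H60: balance < 4919 OR age_days > 1089 → -3527
acct=H64: balance < 4919 OR age_days > 1089 → -1273
acct=H73: balance < 4919 OR age_days > 1089 → -2346
acct=H83: balance < 4919 OR age_days > 1089 → -1686
acct=H93: balance < 4919 OR age_days > 1089 → -2822
acct=H97: balance < 4919 OR age_days > 1089 → -3808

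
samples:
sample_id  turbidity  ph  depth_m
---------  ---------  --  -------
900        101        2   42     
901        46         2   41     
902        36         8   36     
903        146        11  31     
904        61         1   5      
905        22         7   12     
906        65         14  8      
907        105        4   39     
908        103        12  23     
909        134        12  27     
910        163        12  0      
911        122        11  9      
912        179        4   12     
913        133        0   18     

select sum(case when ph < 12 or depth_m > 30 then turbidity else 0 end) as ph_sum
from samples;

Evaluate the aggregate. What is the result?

sample_id=900: ✓ → 101
sample_id=901: ✓ → 46
sample_id=902: ✓ → 36
sample_id=903: ✓ → 146
sample_id=904: ✓ → 61
sample_id=905: ✓ → 22
sample_id=906: ✗
sample_id=907: ✓ → 105
sample_id=908: ✗
sample_id=909: ✗
sample_id=910: ✗
sample_id=911: ✓ → 122
sample_id=912: ✓ → 179
sample_id=913: ✓ → 133
ph_sum = 101 + 46 + 36 + 146 + 61 + 22 + 105 + 122 + 179 + 133 = 951

951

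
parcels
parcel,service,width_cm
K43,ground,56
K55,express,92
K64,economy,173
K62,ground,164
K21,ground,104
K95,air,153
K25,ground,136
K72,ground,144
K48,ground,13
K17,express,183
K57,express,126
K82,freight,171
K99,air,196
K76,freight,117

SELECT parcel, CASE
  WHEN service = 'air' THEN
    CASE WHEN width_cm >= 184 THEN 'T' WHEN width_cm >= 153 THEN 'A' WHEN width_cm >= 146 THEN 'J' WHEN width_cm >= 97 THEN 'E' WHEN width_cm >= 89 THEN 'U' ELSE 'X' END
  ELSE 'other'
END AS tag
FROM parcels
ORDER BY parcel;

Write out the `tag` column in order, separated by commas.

other, other, other, other, other, other, other, other, other, other, other, other, A, T

parcel=K17: service='express' → outer ELSE → other
parcel=K21: service='ground' → outer ELSE → other
parcel=K25: service='ground' → outer ELSE → other
parcel=K43: service='ground' → outer ELSE → other
parcel=K48: service='ground' → outer ELSE → other
parcel=K55: service='express' → outer ELSE → other
parcel=K57: service='express' → outer ELSE → other
parcel=K62: service='ground' → outer ELSE → other
parcel=K64: service='economy' → outer ELSE → other
parcel=K72: service='ground' → outer ELSE → other
parcel=K76: service='freight' → outer ELSE → other
parcel=K82: service='freight' → outer ELSE → other
parcel=K95: service='air' → inner[width_cm >= 153] → A
parcel=K99: service='air' → inner[width_cm >= 184] → T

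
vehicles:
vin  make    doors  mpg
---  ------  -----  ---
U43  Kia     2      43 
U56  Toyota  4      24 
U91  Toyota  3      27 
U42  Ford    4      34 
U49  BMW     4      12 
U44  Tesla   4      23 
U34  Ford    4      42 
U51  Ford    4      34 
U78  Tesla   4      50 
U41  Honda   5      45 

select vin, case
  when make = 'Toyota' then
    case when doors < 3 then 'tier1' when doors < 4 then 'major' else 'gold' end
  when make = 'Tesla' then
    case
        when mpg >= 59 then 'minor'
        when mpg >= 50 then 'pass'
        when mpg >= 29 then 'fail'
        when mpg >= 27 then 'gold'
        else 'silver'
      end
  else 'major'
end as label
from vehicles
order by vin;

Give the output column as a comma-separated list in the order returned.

major, major, major, major, silver, major, major, gold, pass, major

vin=U34: make='Ford' → outer ELSE → major
vin=U41: make='Honda' → outer ELSE → major
vin=U42: make='Ford' → outer ELSE → major
vin=U43: make='Kia' → outer ELSE → major
vin=U44: make='Tesla' → inner[ELSE] → silver
vin=U49: make='BMW' → outer ELSE → major
vin=U51: make='Ford' → outer ELSE → major
vin=U56: make='Toyota' → inner[ELSE] → gold
vin=U78: make='Tesla' → inner[mpg >= 50] → pass
vin=U91: make='Toyota' → inner[doors < 4] → major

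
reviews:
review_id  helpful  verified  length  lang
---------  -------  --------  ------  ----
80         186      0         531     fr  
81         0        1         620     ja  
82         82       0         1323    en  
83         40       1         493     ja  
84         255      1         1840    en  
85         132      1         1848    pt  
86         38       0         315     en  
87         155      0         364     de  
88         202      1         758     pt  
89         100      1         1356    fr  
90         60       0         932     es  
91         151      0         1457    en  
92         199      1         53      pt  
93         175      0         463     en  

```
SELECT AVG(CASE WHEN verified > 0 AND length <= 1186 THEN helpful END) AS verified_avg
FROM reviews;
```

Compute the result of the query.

review_id=80: ✗
review_id=81: ✓ → 0
review_id=82: ✗
review_id=83: ✓ → 40
review_id=84: ✗
review_id=85: ✗
review_id=86: ✗
review_id=87: ✗
review_id=88: ✓ → 202
review_id=89: ✗
review_id=90: ✗
review_id=91: ✗
review_id=92: ✓ → 199
review_id=93: ✗
verified_avg = (0 + 40 + 202 + 199) / 4 = 110.25

110.25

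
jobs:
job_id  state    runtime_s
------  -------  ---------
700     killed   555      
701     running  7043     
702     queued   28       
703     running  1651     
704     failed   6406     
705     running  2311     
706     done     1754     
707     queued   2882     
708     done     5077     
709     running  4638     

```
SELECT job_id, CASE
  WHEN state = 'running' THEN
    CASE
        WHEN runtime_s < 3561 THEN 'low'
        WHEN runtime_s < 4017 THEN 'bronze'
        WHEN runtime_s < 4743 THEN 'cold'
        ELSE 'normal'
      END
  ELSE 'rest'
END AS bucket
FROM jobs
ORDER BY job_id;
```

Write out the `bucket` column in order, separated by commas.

rest, normal, rest, low, rest, low, rest, rest, rest, cold

job_id=700: state='killed' → outer ELSE → rest
job_id=701: state='running' → inner[ELSE] → normal
job_id=702: state='queued' → outer ELSE → rest
job_id=703: state='running' → inner[runtime_s < 3561] → low
job_id=704: state='failed' → outer ELSE → rest
job_id=705: state='running' → inner[runtime_s < 3561] → low
job_id=706: state='done' → outer ELSE → rest
job_id=707: state='queued' → outer ELSE → rest
job_id=708: state='done' → outer ELSE → rest
job_id=709: state='running' → inner[runtime_s < 4743] → cold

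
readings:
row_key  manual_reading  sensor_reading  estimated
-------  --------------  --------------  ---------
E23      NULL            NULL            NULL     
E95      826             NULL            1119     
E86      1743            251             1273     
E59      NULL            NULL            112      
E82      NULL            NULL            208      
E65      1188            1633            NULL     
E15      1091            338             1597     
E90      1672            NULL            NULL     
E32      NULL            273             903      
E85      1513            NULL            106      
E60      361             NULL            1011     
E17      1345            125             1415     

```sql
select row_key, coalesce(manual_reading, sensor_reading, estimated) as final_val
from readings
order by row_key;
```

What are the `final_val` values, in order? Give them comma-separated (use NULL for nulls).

row_key=E15: manual_reading=1091 → 1091
row_key=E17: manual_reading=1345 → 1345
row_key=E23: manual_reading=NULL, sensor_reading=NULL, estimated=NULL (all NULL) → NULL
row_key=E32: manual_reading=NULL, sensor_reading=273 → 273
row_key=E59: manual_reading=NULL, sensor_reading=NULL, estimated=112 → 112
row_key=E60: manual_reading=361 → 361
row_key=E65: manual_reading=1188 → 1188
row_key=E82: manual_reading=NULL, sensor_reading=NULL, estimated=208 → 208
row_key=E85: manual_reading=1513 → 1513
row_key=E86: manual_reading=1743 → 1743
row_key=E90: manual_reading=1672 → 1672
row_key=E95: manual_reading=826 → 826

1091, 1345, NULL, 273, 112, 361, 1188, 208, 1513, 1743, 1672, 826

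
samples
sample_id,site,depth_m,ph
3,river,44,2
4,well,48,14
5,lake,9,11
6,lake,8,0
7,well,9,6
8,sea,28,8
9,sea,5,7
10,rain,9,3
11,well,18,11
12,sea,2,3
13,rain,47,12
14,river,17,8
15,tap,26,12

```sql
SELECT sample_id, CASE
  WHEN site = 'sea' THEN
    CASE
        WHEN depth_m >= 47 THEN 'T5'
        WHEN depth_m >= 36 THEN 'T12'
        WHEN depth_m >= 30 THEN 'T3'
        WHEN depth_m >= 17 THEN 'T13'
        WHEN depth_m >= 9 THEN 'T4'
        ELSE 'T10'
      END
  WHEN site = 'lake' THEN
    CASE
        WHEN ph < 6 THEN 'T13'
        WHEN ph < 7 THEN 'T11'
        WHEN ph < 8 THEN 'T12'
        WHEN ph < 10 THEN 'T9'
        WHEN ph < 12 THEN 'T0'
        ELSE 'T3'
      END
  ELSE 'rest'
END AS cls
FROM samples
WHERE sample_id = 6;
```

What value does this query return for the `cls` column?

sample_id = 6: site=lake, depth_m=8, ph=0.
site='lake' → inner[ph < 6] → T13

T13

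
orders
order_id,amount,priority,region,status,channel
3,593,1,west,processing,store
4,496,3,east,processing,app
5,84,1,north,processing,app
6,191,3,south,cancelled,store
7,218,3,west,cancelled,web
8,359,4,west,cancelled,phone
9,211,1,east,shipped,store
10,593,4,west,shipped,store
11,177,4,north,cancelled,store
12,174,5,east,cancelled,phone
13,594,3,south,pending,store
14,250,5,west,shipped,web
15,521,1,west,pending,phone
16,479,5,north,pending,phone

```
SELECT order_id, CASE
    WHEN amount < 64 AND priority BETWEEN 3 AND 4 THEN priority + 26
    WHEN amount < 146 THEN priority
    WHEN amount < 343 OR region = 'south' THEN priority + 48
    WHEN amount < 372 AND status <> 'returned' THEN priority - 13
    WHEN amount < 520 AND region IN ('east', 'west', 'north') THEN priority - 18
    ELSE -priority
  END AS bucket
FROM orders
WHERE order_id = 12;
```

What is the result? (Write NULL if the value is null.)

order_id = 12: amount=174, priority=5, region=east, status=cancelled, channel=phone.
amount < 64 AND priority BETWEEN 3 AND 4 → false
amount < 146 → false
amount < 343 OR region = 'south' → true → 53

53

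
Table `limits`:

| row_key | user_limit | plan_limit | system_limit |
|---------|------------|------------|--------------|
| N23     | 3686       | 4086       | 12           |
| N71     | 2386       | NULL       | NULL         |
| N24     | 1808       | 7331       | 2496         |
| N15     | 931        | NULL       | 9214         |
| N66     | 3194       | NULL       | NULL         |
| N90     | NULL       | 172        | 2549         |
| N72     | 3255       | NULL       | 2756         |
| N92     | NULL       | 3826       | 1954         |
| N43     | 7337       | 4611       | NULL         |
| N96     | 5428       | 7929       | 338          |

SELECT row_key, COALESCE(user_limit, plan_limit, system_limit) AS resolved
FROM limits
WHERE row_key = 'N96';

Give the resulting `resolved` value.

5428

row_key = N96: user_limit=5428, plan_limit=7929, system_limit=338.
user_limit=5428 → 5428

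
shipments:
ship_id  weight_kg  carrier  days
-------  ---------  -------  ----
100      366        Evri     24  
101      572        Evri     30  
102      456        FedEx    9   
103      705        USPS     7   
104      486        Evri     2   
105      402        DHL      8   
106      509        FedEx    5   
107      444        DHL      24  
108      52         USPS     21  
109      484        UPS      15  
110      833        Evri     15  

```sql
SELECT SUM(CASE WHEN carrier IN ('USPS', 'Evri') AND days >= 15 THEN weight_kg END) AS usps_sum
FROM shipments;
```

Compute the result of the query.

ship_id=100: ✓ → 366
ship_id=101: ✓ → 572
ship_id=102: ✗
ship_id=103: ✗
ship_id=104: ✗
ship_id=105: ✗
ship_id=106: ✗
ship_id=107: ✗
ship_id=108: ✓ → 52
ship_id=109: ✗
ship_id=110: ✓ → 833
usps_sum = 366 + 572 + 52 + 833 = 1823

1823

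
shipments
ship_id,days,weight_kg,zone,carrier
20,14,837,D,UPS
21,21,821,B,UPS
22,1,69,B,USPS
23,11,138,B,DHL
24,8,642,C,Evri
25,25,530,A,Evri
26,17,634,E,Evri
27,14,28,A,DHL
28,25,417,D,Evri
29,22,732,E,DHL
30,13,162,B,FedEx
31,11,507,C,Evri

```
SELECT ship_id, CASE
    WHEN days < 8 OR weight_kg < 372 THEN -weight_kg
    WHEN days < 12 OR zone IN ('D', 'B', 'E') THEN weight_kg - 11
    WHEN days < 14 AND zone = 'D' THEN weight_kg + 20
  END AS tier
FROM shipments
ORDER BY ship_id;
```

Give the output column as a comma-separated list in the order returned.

ship_id=20: days < 12 OR zone IN ('D', 'B', 'E') → 826
ship_id=21: days < 12 OR zone IN ('D', 'B', 'E') → 810
ship_id=22: days < 8 OR weight_kg < 372 → -69
ship_id=23: days < 8 OR weight_kg < 372 → -138
ship_id=24: days < 12 OR zone IN ('D', 'B', 'E') → 631
ship_id=25: (no match → NULL) → NULL
ship_id=26: days < 12 OR zone IN ('D', 'B', 'E') → 623
ship_id=27: days < 8 OR weight_kg < 372 → -28
ship_id=28: days < 12 OR zone IN ('D', 'B', 'E') → 406
ship_id=29: days < 12 OR zone IN ('D', 'B', 'E') → 721
ship_id=30: days < 8 OR weight_kg < 372 → -162
ship_id=31: days < 12 OR zone IN ('D', 'B', 'E') → 496

826, 810, -69, -138, 631, NULL, 623, -28, 406, 721, -162, 496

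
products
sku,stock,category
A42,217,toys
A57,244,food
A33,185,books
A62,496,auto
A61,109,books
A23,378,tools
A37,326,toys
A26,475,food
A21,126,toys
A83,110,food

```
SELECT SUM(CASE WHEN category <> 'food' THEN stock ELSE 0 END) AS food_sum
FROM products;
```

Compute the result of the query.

1837

sku=A42: ✓ → 217
sku=A57: ✗
sku=A33: ✓ → 185
sku=A62: ✓ → 496
sku=A61: ✓ → 109
sku=A23: ✓ → 378
sku=A37: ✓ → 326
sku=A26: ✗
sku=A21: ✓ → 126
sku=A83: ✗
food_sum = 217 + 185 + 496 + 109 + 378 + 326 + 126 = 1837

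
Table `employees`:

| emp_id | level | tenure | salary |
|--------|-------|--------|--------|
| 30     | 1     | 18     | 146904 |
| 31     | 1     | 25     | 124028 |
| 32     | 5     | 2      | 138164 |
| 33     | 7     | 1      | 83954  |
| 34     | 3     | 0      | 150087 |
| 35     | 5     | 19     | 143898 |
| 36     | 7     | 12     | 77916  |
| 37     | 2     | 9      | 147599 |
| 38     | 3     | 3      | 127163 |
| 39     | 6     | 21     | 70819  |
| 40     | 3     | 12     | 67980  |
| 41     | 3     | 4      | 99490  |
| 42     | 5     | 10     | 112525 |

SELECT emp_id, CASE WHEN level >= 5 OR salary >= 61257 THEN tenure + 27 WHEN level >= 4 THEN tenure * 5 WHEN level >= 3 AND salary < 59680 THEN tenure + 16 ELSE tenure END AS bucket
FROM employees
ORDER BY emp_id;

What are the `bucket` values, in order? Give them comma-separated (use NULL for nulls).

45, 52, 29, 28, 27, 46, 39, 36, 30, 48, 39, 31, 37

emp_id=30: level >= 5 OR salary >= 61257 → 45
emp_id=31: level >= 5 OR salary >= 61257 → 52
emp_id=32: level >= 5 OR salary >= 61257 → 29
emp_id=33: level >= 5 OR salary >= 61257 → 28
emp_id=34: level >= 5 OR salary >= 61257 → 27
emp_id=35: level >= 5 OR salary >= 61257 → 46
emp_id=36: level >= 5 OR salary >= 61257 → 39
emp_id=37: level >= 5 OR salary >= 61257 → 36
emp_id=38: level >= 5 OR salary >= 61257 → 30
emp_id=39: level >= 5 OR salary >= 61257 → 48
emp_id=40: level >= 5 OR salary >= 61257 → 39
emp_id=41: level >= 5 OR salary >= 61257 → 31
emp_id=42: level >= 5 OR salary >= 61257 → 37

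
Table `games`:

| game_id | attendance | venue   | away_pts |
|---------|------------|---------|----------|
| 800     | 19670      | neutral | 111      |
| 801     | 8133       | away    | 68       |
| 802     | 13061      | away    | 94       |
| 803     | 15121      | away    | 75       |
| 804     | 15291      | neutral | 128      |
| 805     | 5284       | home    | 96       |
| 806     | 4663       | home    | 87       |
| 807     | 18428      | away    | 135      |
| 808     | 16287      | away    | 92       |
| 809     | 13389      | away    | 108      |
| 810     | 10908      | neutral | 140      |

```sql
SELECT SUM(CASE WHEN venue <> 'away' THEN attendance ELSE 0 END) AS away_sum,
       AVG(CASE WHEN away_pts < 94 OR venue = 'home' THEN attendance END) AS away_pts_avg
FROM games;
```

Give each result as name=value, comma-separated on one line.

away_sum=55816, away_pts_avg=9897.6

[away_sum: venue <> 'away']
game_id=800: ✓ → 19670
game_id=801: ✗
game_id=802: ✗
game_id=803: ✗
game_id=804: ✓ → 15291
game_id=805: ✓ → 5284
game_id=806: ✓ → 4663
game_id=807: ✗
game_id=808: ✗
game_id=809: ✗
game_id=810: ✓ → 10908
away_sum = 19670 + 15291 + 5284 + 4663 + 10908 = 55816
—
[away_pts_avg: away_pts < 94 OR venue = 'home']
game_id=800: ✗
game_id=801: ✓ → 8133
game_id=802: ✗
game_id=803: ✓ → 15121
game_id=804: ✗
game_id=805: ✓ → 5284
game_id=806: ✓ → 4663
game_id=807: ✗
game_id=808: ✓ → 16287
game_id=809: ✗
game_id=810: ✗
away_pts_avg = (8133 + 15121 + 5284 + 4663 + 16287) / 5 = 9897.6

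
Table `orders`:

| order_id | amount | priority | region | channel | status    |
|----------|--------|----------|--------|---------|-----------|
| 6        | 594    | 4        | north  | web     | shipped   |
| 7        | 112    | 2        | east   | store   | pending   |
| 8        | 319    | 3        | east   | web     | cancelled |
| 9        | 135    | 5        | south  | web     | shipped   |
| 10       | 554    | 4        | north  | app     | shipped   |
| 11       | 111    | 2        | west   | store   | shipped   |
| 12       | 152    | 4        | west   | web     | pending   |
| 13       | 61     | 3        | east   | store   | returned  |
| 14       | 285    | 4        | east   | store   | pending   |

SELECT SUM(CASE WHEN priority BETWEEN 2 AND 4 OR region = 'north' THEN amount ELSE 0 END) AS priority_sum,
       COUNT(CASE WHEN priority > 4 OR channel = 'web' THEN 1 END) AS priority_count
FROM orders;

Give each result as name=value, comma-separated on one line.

[priority_sum: priority BETWEEN 2 AND 4 OR region = 'north']
order_id=6: ✓ → 594
order_id=7: ✓ → 112
order_id=8: ✓ → 319
order_id=9: ✗
order_id=10: ✓ → 554
order_id=11: ✓ → 111
order_id=12: ✓ → 152
order_id=13: ✓ → 61
order_id=14: ✓ → 285
priority_sum = 594 + 112 + 319 + 554 + 111 + 152 + 61 + 285 = 2188
—
[priority_count: priority > 4 OR channel = 'web']
order_id=6: ✓ → 1
order_id=7: ✗
order_id=8: ✓ → 1
order_id=9: ✓ → 1
order_id=10: ✗
order_id=11: ✗
order_id=12: ✓ → 1
order_id=13: ✗
order_id=14: ✗
priority_count = COUNT(1, 1, 1, 1) = 4

priority_sum=2188, priority_count=4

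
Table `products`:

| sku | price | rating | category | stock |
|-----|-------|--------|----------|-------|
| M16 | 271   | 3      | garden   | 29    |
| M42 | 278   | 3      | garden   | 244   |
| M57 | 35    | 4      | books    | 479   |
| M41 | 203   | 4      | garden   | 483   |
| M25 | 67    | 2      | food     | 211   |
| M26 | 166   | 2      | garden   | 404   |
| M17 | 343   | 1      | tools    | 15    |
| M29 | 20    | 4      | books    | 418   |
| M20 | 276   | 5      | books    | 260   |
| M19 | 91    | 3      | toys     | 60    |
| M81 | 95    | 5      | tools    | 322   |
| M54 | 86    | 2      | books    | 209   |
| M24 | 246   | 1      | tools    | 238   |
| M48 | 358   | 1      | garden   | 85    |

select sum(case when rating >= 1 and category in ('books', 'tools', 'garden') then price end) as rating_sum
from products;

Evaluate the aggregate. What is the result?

2377

sku=M16: ✓ → 271
sku=M42: ✓ → 278
sku=M57: ✓ → 35
sku=M41: ✓ → 203
sku=M25: ✗
sku=M26: ✓ → 166
sku=M17: ✓ → 343
sku=M29: ✓ → 20
sku=M20: ✓ → 276
sku=M19: ✗
sku=M81: ✓ → 95
sku=M54: ✓ → 86
sku=M24: ✓ → 246
sku=M48: ✓ → 358
rating_sum = 271 + 278 + 35 + 203 + 166 + 343 + 20 + 276 + 95 + 86 + 246 + 358 = 2377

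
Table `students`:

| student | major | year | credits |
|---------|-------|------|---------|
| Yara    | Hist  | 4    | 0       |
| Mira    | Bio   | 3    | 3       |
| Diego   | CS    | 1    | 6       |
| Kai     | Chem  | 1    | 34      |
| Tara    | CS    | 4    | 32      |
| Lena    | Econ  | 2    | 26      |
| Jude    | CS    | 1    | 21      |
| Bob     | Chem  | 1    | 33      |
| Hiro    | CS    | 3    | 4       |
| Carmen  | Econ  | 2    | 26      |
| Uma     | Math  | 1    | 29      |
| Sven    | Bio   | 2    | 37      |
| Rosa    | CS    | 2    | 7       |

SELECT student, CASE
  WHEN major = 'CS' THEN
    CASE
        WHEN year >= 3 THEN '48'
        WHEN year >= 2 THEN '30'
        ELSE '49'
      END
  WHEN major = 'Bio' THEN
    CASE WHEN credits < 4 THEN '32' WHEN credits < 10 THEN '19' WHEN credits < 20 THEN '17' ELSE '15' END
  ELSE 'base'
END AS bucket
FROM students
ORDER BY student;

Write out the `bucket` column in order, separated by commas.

student=Bob: major='Chem' → outer ELSE → base
student=Carmen: major='Econ' → outer ELSE → base
student=Diego: major='CS' → inner[ELSE] → 49
student=Hiro: major='CS' → inner[year >= 3] → 48
student=Jude: major='CS' → inner[ELSE] → 49
student=Kai: major='Chem' → outer ELSE → base
student=Lena: major='Econ' → outer ELSE → base
student=Mira: major='Bio' → inner[credits < 4] → 32
student=Rosa: major='CS' → inner[year >= 2] → 30
student=Sven: major='Bio' → inner[ELSE] → 15
student=Tara: major='CS' → inner[year >= 3] → 48
student=Uma: major='Math' → outer ELSE → base
student=Yara: major='Hist' → outer ELSE → base

base, base, 49, 48, 49, base, base, 32, 30, 15, 48, base, base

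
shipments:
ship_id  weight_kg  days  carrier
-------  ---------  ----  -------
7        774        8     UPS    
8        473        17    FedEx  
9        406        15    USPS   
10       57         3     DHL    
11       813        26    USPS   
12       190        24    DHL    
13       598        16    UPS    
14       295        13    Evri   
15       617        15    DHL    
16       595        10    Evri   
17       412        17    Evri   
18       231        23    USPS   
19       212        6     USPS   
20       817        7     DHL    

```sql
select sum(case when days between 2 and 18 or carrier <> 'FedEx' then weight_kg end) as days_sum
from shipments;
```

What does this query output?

ship_id=7: ✓ → 774
ship_id=8: ✓ → 473
ship_id=9: ✓ → 406
ship_id=10: ✓ → 57
ship_id=11: ✓ → 813
ship_id=12: ✓ → 190
ship_id=13: ✓ → 598
ship_id=14: ✓ → 295
ship_id=15: ✓ → 617
ship_id=16: ✓ → 595
ship_id=17: ✓ → 412
ship_id=18: ✓ → 231
ship_id=19: ✓ → 212
ship_id=20: ✓ → 817
days_sum = 774 + 473 + 406 + 57 + 813 + 190 + 598 + 295 + 617 + 595 + 412 + 231 + 212 + 817 = 6490

6490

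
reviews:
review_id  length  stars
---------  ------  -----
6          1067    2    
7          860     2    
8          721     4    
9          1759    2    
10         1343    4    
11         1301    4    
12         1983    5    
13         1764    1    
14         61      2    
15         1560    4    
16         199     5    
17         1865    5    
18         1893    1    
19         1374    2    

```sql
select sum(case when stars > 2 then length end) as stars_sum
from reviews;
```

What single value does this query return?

review_id=6: ✗
review_id=7: ✗
review_id=8: ✓ → 721
review_id=9: ✗
review_id=10: ✓ → 1343
review_id=11: ✓ → 1301
review_id=12: ✓ → 1983
review_id=13: ✗
review_id=14: ✗
review_id=15: ✓ → 1560
review_id=16: ✓ → 199
review_id=17: ✓ → 1865
review_id=18: ✗
review_id=19: ✗
stars_sum = 721 + 1343 + 1301 + 1983 + 1560 + 199 + 1865 = 8972

8972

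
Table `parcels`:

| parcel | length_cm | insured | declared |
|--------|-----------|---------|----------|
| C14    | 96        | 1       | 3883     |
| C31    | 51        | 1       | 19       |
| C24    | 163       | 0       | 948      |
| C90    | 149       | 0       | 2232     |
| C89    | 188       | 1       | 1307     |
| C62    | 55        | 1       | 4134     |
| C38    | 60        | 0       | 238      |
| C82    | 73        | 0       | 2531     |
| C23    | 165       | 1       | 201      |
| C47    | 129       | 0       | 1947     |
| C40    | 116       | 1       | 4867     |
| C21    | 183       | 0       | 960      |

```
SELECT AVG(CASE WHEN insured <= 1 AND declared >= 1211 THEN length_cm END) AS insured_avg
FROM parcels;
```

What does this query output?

115.1428571429

parcel=C14: ✓ → 96
parcel=C31: ✗
parcel=C24: ✗
parcel=C90: ✓ → 149
parcel=C89: ✓ → 188
parcel=C62: ✓ → 55
parcel=C38: ✗
parcel=C82: ✓ → 73
parcel=C23: ✗
parcel=C47: ✓ → 129
parcel=C40: ✓ → 116
parcel=C21: ✗
insured_avg = (96 + 149 + 188 + 55 + 73 + 129 + 116) / 7 = 115.1428571429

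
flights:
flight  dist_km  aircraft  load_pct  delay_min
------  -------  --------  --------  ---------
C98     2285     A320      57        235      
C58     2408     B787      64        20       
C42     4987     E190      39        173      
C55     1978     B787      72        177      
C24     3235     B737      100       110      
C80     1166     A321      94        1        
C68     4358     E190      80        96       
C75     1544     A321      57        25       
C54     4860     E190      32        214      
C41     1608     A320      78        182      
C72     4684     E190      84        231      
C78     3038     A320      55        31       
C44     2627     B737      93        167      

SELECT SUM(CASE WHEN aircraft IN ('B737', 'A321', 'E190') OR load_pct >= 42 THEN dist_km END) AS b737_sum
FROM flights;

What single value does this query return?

flight=C98: ✓ → 2285
flight=C58: ✓ → 2408
flight=C42: ✓ → 4987
flight=C55: ✓ → 1978
flight=C24: ✓ → 3235
flight=C80: ✓ → 1166
flight=C68: ✓ → 4358
flight=C75: ✓ → 1544
flight=C54: ✓ → 4860
flight=C41: ✓ → 1608
flight=C72: ✓ → 4684
flight=C78: ✓ → 3038
flight=C44: ✓ → 2627
b737_sum = 2285 + 2408 + 4987 + 1978 + 3235 + 1166 + 4358 + 1544 + 4860 + 1608 + 4684 + 3038 + 2627 = 38778

38778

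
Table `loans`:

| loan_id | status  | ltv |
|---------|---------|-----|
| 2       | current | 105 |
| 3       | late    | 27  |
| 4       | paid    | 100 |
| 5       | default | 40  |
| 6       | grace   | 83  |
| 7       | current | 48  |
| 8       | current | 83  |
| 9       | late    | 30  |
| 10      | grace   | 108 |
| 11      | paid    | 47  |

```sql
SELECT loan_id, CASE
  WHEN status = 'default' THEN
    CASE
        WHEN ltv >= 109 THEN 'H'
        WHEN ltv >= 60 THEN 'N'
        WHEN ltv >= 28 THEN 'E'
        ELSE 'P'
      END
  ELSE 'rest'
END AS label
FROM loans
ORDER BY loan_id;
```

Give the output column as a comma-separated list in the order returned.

loan_id=2: status='current' → outer ELSE → rest
loan_id=3: status='late' → outer ELSE → rest
loan_id=4: status='paid' → outer ELSE → rest
loan_id=5: status='default' → inner[ltv >= 28] → E
loan_id=6: status='grace' → outer ELSE → rest
loan_id=7: status='current' → outer ELSE → rest
loan_id=8: status='current' → outer ELSE → rest
loan_id=9: status='late' → outer ELSE → rest
loan_id=10: status='grace' → outer ELSE → rest
loan_id=11: status='paid' → outer ELSE → rest

rest, rest, rest, E, rest, rest, rest, rest, rest, rest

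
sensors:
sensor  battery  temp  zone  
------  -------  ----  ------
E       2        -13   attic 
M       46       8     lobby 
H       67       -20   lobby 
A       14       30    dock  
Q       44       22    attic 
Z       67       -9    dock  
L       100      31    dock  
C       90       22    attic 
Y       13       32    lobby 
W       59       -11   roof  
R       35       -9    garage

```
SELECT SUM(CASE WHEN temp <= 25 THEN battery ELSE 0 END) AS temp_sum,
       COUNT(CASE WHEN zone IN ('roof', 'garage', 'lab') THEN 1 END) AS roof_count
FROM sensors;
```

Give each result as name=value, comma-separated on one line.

[temp_sum: temp <= 25]
sensor=E: ✓ → 2
sensor=M: ✓ → 46
sensor=H: ✓ → 67
sensor=A: ✗
sensor=Q: ✓ → 44
sensor=Z: ✓ → 67
sensor=L: ✗
sensor=C: ✓ → 90
sensor=Y: ✗
sensor=W: ✓ → 59
sensor=R: ✓ → 35
temp_sum = 2 + 46 + 67 + 44 + 67 + 90 + 59 + 35 = 410
—
[roof_count: zone IN ('roof', 'garage', 'lab')]
sensor=E: ✗
sensor=M: ✗
sensor=H: ✗
sensor=A: ✗
sensor=Q: ✗
sensor=Z: ✗
sensor=L: ✗
sensor=C: ✗
sensor=Y: ✗
sensor=W: ✓ → 1
sensor=R: ✓ → 1
roof_count = COUNT(1, 1) = 2

temp_sum=410, roof_count=2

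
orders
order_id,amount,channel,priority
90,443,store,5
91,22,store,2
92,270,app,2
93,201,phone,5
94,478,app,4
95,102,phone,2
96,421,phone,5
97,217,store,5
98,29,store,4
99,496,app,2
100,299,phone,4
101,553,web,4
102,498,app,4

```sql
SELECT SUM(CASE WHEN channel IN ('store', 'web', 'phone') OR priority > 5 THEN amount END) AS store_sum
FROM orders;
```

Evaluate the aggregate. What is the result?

order_id=90: ✓ → 443
order_id=91: ✓ → 22
order_id=92: ✗
order_id=93: ✓ → 201
order_id=94: ✗
order_id=95: ✓ → 102
order_id=96: ✓ → 421
order_id=97: ✓ → 217
order_id=98: ✓ → 29
order_id=99: ✗
order_id=100: ✓ → 299
order_id=101: ✓ → 553
order_id=102: ✗
store_sum = 443 + 22 + 201 + 102 + 421 + 217 + 29 + 299 + 553 = 2287

2287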